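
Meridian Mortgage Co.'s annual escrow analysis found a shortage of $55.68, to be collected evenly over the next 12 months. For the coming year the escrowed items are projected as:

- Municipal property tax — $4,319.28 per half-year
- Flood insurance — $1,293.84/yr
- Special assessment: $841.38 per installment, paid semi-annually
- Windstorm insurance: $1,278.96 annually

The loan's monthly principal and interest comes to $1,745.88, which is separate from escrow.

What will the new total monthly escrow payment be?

$1,079.15

Municipal property tax: $4,319.28 × 2 = $8,638.56/yr
Flood insurance: $1,293.84/yr
Special assessment: $841.38 × 2 = $1,682.76/yr
Windstorm insurance: $1,278.96/yr
Combined annual = $8,638.56 + $1,293.84 + $1,682.76 + $1,278.96 = $12,894.12
Base monthly escrow = $12,894.12 / 12 = $1,074.51
Shortage spread = $55.68 / 12 = $4.64/mo
New monthly escrow = $1,074.51 + $4.64 = $1,079.15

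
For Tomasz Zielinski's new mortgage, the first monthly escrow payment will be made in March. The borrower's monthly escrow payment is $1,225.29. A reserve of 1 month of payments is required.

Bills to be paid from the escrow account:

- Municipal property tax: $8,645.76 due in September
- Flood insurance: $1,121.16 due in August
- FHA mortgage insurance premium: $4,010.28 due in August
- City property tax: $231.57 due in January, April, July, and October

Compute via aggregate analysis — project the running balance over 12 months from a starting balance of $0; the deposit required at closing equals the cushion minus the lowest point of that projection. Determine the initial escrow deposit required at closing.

$6,888.60

Cushion = 1 × $1,225.29 = $1,225.29
Trial balance (start $0, +$1,225.29 each month, − disbursements):
  Mar: +$1,225.29 → $1,225.29
  Apr: +$1,225.29 − $231.57 → $2,219.01
  May: +$1,225.29 → $3,444.30
  Jun: +$1,225.29 → $4,669.59
  Jul: +$1,225.29 − $231.57 → $5,663.31
  Aug: +$1,225.29 − $5,131.44 → $1,757.16
  Sep: +$1,225.29 − $8,645.76 → -$5,663.31
  Oct: +$1,225.29 − $231.57 → -$4,669.59
  Nov: +$1,225.29 → -$3,444.30
  Dec: +$1,225.29 → -$2,219.01
  Jan: +$1,225.29 − $231.57 → -$1,225.29
  Feb: +$1,225.29 → $0.00
Lowest trial balance = -$5,663.31 (Sep)
Initial deposit = cushion − low point = $1,225.29 − (-$5,663.31) = $6,888.60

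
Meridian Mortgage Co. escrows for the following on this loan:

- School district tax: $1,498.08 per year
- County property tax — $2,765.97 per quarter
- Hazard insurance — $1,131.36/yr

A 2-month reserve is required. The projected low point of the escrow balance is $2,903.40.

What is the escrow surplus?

School district tax: $1,498.08 annually
County property tax: $2,765.97 × 4 = $11,063.88 annually
Hazard insurance: $1,131.36 annually
Total annual escrow = $13,693.32
Base monthly escrow = $13,693.32 ÷ 12 = $1,141.11
Required reserve = 2 × $1,141.11 = $2,282.22
Surplus = $2,903.40 − $2,282.22 = $621.18

$621.18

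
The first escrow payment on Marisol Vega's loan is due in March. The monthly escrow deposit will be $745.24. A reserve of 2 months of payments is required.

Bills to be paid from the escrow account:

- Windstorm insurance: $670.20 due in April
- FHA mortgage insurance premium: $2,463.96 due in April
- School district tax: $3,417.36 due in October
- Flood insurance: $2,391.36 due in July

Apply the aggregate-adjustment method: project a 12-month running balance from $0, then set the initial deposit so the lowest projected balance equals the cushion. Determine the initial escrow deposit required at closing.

$4,471.44

Cushion = 2 × $745.24 = $1,490.48
Trial balance (start $0, +$745.24 each month, − disbursements):
  Mar: +$745.24 → $745.24
  Apr: +$745.24 − $3,134.16 → -$1,643.68
  May: +$745.24 → -$898.44
  Jun: +$745.24 → -$153.20
  Jul: +$745.24 − $2,391.36 → -$1,799.32
  Aug: +$745.24 → -$1,054.08
  Sep: +$745.24 → -$308.84
  Oct: +$745.24 − $3,417.36 → -$2,980.96
  Nov: +$745.24 → -$2,235.72
  Dec: +$745.24 → -$1,490.48
  Jan: +$745.24 → -$745.24
  Feb: +$745.24 → $0.00
Lowest trial balance = -$2,980.96 (Oct)
Initial deposit = cushion − low point = $1,490.48 − (-$2,980.96) = $4,471.44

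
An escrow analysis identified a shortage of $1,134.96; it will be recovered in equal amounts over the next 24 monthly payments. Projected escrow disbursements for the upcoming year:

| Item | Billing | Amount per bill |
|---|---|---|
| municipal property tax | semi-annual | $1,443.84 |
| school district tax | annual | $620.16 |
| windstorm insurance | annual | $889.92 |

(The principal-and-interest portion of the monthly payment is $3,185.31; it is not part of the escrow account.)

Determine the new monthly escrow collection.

Municipal property tax — $1,443.84 × 2 = $2,887.68/yr
School district tax — $620.16/yr
Windstorm insurance — $889.92/yr
Combined annual = $2,887.68 + $620.16 + $889.92 = $4,397.76
Per month = $4,397.76 / 12 = $366.48
Shortage spread = $1,134.96 ÷ 24 = $47.29/mo
New monthly escrow = $366.48 + $47.29 = $413.77

$413.77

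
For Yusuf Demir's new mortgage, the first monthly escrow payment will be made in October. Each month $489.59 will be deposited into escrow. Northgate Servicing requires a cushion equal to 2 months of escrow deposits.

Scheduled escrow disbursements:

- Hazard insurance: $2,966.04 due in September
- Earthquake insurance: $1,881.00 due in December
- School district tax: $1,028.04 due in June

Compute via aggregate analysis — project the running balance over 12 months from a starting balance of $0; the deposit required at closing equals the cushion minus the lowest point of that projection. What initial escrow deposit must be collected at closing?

Cushion = 2 × $489.59 = $979.18
Trial balance (start $0, +$489.59 each month, − disbursements):
  Oct: +$489.59 → $489.59
  Nov: +$489.59 → $979.18
  Dec: +$489.59 − $1,881.00 → -$412.23
  Jan: +$489.59 → $77.36
  Feb: +$489.59 → $566.95
  Mar: +$489.59 → $1,056.54
  Apr: +$489.59 → $1,546.13
  May: +$489.59 → $2,035.72
  Jun: +$489.59 − $1,028.04 → $1,497.27
  Jul: +$489.59 → $1,986.86
  Aug: +$489.59 → $2,476.45
  Sep: +$489.59 − $2,966.04 → $0.00
Lowest trial balance = -$412.23 (Dec)
Initial deposit = cushion − low point = $979.18 − (-$412.23) = $1,391.41

$1,391.41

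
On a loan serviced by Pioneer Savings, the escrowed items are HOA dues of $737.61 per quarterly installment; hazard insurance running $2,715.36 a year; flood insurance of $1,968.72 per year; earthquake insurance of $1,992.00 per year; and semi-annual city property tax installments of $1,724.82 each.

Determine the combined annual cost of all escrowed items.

HOA dues = $737.61 × 4 = $2,950.44
Hazard insurance = $2,715.36
Flood insurance = $1,968.72
Earthquake insurance = $1,992.00
City property tax = $1,724.82 × 2 = $3,449.64
Combined annual = $2,950.44 + $2,715.36 + $1,968.72 + $1,992.00 + $3,449.64 = $13,076.16

$13,076.16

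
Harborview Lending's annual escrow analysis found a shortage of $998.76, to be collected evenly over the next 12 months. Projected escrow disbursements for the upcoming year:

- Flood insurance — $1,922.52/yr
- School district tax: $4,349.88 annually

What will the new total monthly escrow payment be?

$605.93

Flood insurance — $1,922.52
School district tax — $4,349.88
Combined annual = $6,272.40
Monthly escrow = $6,272.40 / 12 = $522.70
Monthly shortage recovery: $998.76 / 12 = $83.23
New monthly escrow = $522.70 + $83.23 = $605.93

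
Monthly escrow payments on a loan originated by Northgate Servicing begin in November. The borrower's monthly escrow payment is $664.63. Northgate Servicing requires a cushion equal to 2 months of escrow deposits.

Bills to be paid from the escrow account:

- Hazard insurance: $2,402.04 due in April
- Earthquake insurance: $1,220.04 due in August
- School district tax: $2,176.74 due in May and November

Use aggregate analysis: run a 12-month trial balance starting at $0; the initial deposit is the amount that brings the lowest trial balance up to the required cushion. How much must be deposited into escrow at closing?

$3,432.37

Cushion = 2 × $664.63 = $1,329.26
Trial balance (start $0, +$664.63 each month, − disbursements):
  Nov: +$664.63 − $2,176.74 → -$1,512.11
  Dec: +$664.63 → -$847.48
  Jan: +$664.63 → -$182.85
  Feb: +$664.63 → $481.78
  Mar: +$664.63 → $1,146.41
  Apr: +$664.63 − $2,402.04 → -$591.00
  May: +$664.63 − $2,176.74 → -$2,103.11
  Jun: +$664.63 → -$1,438.48
  Jul: +$664.63 → -$773.85
  Aug: +$664.63 − $1,220.04 → -$1,329.26
  Sep: +$664.63 → -$664.63
  Oct: +$664.63 → $0.00
Lowest trial balance = -$2,103.11 (May)
Initial deposit = cushion − low point = $1,329.26 − (-$2,103.11) = $3,432.37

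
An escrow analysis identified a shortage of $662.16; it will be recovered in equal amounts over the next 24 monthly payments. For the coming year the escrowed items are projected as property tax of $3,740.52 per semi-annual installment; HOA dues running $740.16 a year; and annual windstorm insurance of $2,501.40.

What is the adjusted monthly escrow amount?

Property tax: $3,740.52 × 2 = $7,481.04 annually
HOA dues: $740.16 annually
Windstorm insurance: $2,501.40 annually
Combined annual = $10,722.60
Monthly escrow = $10,722.60 / 12 = $893.55
Shortage per month = $662.16 ÷ 24 = $27.59
New monthly escrow = $893.55 + $27.59 = $921.14

$921.14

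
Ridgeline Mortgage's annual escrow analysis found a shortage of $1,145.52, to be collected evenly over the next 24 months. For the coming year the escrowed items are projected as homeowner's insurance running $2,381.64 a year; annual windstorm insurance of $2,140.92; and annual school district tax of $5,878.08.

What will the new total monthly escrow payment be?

$914.45

Homeowner's insurance = $2,381.64/yr
Windstorm insurance = $2,140.92/yr
School district tax = $5,878.08/yr
Total per year = $2,381.64 + $2,140.92 + $5,878.08 = $10,400.64
Monthly escrow = $10,400.64 ÷ 12 = $866.72
Shortage spread = $1,145.52 / 24 = $47.73/mo
New monthly escrow = $866.72 + $47.73 = $914.45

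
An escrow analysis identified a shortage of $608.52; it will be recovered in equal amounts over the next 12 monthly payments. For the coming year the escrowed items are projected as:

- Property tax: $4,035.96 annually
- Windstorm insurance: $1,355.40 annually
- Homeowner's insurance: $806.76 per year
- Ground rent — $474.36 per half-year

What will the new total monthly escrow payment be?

$646.28

Property tax: $4,035.96
Windstorm insurance: $1,355.40
Homeowner's insurance: $806.76
Ground rent: $474.36 × 2 = $948.72
Combined annual = $7,146.84
Monthly escrow = $7,146.84 ÷ 12 = $595.57
Shortage spread = $608.52 / 12 = $50.71/mo
New monthly escrow = $595.57 + $50.71 = $646.28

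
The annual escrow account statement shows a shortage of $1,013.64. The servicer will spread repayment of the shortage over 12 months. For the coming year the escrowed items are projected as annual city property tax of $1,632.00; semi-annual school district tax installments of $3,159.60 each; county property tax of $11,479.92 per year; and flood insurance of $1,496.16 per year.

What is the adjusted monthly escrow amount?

$1,828.41

City property tax — $1,632.00 per year
School district tax — $3,159.60 × 2 = $6,319.20 per year
County property tax — $11,479.92 per year
Flood insurance — $1,496.16 per year
Combined annual = $1,632.00 + $6,319.20 + $11,479.92 + $1,496.16 = $20,927.28
Per month = $20,927.28 / 12 = $1,743.94
Shortage spread = $1,013.64 ÷ 12 = $84.47/mo
New monthly escrow = $1,743.94 + $84.47 = $1,828.41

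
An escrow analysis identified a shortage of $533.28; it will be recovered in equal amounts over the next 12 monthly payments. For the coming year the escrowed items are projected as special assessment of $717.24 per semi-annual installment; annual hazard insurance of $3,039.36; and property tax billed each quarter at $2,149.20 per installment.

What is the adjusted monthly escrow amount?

$1,133.66

Special assessment = $717.24 × 2 = $1,434.48/yr
Hazard insurance = $3,039.36/yr
Property tax = $2,149.20 × 4 = $8,596.80/yr
Annual escrow total = $1,434.48 + $3,039.36 + $8,596.80 = $13,070.64
Monthly = $13,070.64 / 12 = $1,089.22
Shortage per month = $533.28 ÷ 12 = $44.44
Adjusted monthly = $1,089.22 + $44.44 = $1,133.66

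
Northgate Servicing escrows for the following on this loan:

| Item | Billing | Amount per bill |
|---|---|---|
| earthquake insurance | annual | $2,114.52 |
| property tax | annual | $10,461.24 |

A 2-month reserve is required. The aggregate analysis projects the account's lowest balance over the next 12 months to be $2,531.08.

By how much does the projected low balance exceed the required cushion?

Earthquake insurance — $2,114.52 per year
Property tax — $10,461.24 per year
Annual escrow total = $2,114.52 + $10,461.24 = $12,575.76
Base monthly escrow = $12,575.76 / 12 = $1,047.98
Required cushion = 2 × $1,047.98 = $2,095.96
Excess over cushion: $2,531.08 − $2,095.96 = $435.12

$435.12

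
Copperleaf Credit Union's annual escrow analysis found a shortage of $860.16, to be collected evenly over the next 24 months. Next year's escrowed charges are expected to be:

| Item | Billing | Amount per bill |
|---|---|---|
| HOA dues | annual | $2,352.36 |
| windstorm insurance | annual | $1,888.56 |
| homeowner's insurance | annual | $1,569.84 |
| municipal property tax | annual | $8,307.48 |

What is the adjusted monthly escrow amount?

HOA dues: $2,352.36 per year
Windstorm insurance: $1,888.56 per year
Homeowner's insurance: $1,569.84 per year
Municipal property tax: $8,307.48 per year
Combined annual = $2,352.36 + $1,888.56 + $1,569.84 + $8,307.48 = $14,118.24
Monthly escrow = $14,118.24 ÷ 12 = $1,176.52
Shortage per month = $860.16 / 24 = $35.84
Adjusted monthly = $1,176.52 + $35.84 = $1,212.36

$1,212.36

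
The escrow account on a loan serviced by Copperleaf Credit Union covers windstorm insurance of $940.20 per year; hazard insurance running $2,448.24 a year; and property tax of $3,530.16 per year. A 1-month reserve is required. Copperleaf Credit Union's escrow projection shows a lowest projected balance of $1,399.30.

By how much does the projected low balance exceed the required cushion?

Windstorm insurance: $940.20 annually
Hazard insurance: $2,448.24 annually
Property tax: $3,530.16 annually
Total per year = $940.20 + $2,448.24 + $3,530.16 = $6,918.60
Monthly escrow = $6,918.60 ÷ 12 = $576.55
Required reserve = 1 × $576.55 = $576.55
Excess over cushion: $1,399.30 − $576.55 = $822.75

$822.75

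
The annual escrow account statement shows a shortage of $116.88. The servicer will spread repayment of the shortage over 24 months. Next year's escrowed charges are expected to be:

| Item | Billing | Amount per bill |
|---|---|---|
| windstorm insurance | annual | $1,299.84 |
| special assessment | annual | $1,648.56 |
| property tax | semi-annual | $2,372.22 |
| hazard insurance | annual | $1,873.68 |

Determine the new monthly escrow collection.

$802.08

Windstorm insurance — $1,299.84/yr
Special assessment — $1,648.56/yr
Property tax — $2,372.22 × 2 = $4,744.44/yr
Hazard insurance — $1,873.68/yr
Total annual escrow = $1,299.84 + $1,648.56 + $4,744.44 + $1,873.68 = $9,566.52
Monthly = $9,566.52 ÷ 12 = $797.21
Shortage spread = $116.88 ÷ 24 = $4.87/mo
New monthly escrow = $797.21 + $4.87 = $802.08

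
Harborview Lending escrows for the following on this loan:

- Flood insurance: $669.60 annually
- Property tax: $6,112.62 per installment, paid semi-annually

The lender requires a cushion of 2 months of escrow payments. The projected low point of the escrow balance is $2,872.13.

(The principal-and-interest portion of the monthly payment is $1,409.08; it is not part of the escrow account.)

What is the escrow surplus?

$722.99

Flood insurance = $669.60 annually
Property tax = $6,112.62 × 2 = $12,225.24 annually
Yearly total = $669.60 + $12,225.24 = $12,894.84
Monthly = $12,894.84 / 12 = $1,074.57
Cushion = 2 × $1,074.57 = $2,149.14
Surplus = $2,872.13 − $2,149.14 = $722.99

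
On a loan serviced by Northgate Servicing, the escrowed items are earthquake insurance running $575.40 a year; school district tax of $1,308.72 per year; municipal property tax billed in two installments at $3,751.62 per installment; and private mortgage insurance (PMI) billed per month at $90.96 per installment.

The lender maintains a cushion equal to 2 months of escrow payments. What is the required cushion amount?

$1,746.48

Earthquake insurance: $575.40 per year
School district tax: $1,308.72 per year
Municipal property tax: $3,751.62 × 2 = $7,503.24 per year
Private mortgage insurance (PMI): $90.96 × 12 = $1,091.52 per year
Annual escrow total = $575.40 + $1,308.72 + $7,503.24 + $1,091.52 = $10,478.88
Monthly escrow = $10,478.88 ÷ 12 = $873.24
Reserve = 2 × $873.24 = $1,746.48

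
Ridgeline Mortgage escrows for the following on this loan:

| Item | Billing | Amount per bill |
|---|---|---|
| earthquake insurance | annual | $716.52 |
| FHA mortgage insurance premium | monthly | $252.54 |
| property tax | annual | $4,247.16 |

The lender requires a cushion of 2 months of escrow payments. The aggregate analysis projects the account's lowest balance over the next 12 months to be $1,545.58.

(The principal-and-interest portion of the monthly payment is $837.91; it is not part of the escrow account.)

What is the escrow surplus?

Earthquake insurance — $716.52
FHA mortgage insurance premium — $252.54 × 12 = $3,030.48
Property tax — $4,247.16
Combined annual = $7,994.16
Base monthly escrow = $7,994.16 ÷ 12 = $666.18
Required reserve = 2 × $666.18 = $1,332.36
Excess over cushion: $1,545.58 − $1,332.36 = $213.22

$213.22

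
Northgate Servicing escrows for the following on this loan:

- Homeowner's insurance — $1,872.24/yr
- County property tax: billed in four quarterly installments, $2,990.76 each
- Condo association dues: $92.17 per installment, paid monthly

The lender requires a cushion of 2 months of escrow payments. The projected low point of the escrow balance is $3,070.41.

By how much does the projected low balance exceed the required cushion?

$580.19

Homeowner's insurance = $1,872.24/yr
County property tax = $2,990.76 × 4 = $11,963.04/yr
Condo association dues = $92.17 × 12 = $1,106.04/yr
Annual escrow total = $1,872.24 + $11,963.04 + $1,106.04 = $14,941.32
Monthly = $14,941.32 ÷ 12 = $1,245.11
Required reserve = 2 × $1,245.11 = $2,490.22
Surplus = $3,070.41 − $2,490.22 = $580.19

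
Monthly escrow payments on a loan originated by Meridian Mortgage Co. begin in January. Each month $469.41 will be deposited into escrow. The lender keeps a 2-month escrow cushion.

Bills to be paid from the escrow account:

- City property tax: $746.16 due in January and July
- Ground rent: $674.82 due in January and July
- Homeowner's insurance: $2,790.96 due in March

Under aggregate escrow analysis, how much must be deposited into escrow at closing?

Cushion = 2 × $469.41 = $938.82
Trial balance (start $0, +$469.41 each month, − disbursements):
  Jan: +$469.41 − $1,420.98 → -$951.57
  Feb: +$469.41 → -$482.16
  Mar: +$469.41 − $2,790.96 → -$2,803.71
  Apr: +$469.41 → -$2,334.30
  May: +$469.41 → -$1,864.89
  Jun: +$469.41 → -$1,395.48
  Jul: +$469.41 − $1,420.98 → -$2,347.05
  Aug: +$469.41 → -$1,877.64
  Sep: +$469.41 → -$1,408.23
  Oct: +$469.41 → -$938.82
  Nov: +$469.41 → -$469.41
  Dec: +$469.41 → $0.00
Lowest trial balance = -$2,803.71 (Mar)
Initial deposit = cushion − low point = $938.82 − (-$2,803.71) = $3,742.53

$3,742.53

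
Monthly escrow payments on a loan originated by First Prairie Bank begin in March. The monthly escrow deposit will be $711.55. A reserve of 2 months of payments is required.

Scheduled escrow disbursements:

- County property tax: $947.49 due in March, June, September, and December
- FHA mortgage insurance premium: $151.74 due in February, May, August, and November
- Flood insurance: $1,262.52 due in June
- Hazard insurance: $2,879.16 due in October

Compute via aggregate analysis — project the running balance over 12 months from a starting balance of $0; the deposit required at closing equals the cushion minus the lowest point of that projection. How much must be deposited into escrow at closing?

$3,018.33

Cushion = 2 × $711.55 = $1,423.10
Trial balance (start $0, +$711.55 each month, − disbursements):
  Mar: +$711.55 − $947.49 → -$235.94
  Apr: +$711.55 → $475.61
  May: +$711.55 − $151.74 → $1,035.42
  Jun: +$711.55 − $2,210.01 → -$463.04
  Jul: +$711.55 → $248.51
  Aug: +$711.55 − $151.74 → $808.32
  Sep: +$711.55 − $947.49 → $572.38
  Oct: +$711.55 − $2,879.16 → -$1,595.23
  Nov: +$711.55 − $151.74 → -$1,035.42
  Dec: +$711.55 − $947.49 → -$1,271.36
  Jan: +$711.55 → -$559.81
  Feb: +$711.55 − $151.74 → $0.00
Lowest trial balance = -$1,595.23 (Oct)
Initial deposit = cushion − low point = $1,423.10 − (-$1,595.23) = $3,018.33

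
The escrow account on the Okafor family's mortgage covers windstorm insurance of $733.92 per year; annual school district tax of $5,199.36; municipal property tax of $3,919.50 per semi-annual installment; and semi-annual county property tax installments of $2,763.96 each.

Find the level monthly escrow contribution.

$1,608.35

Windstorm insurance — $733.92 annually
School district tax — $5,199.36 annually
Municipal property tax — $3,919.50 × 2 = $7,839.00 annually
County property tax — $2,763.96 × 2 = $5,527.92 annually
Annual escrow total = $19,300.20
Per month = $19,300.20 ÷ 12 = $1,608.35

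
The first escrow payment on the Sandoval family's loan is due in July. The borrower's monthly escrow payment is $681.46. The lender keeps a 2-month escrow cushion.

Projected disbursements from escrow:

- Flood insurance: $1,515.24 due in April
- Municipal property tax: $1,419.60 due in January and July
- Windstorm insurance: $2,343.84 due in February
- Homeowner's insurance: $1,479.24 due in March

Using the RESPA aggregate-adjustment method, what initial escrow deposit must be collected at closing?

$2,725.84

Cushion = 2 × $681.46 = $1,362.92
Trial balance (start $0, +$681.46 each month, − disbursements):
  Jul: +$681.46 − $1,419.60 → -$738.14
  Aug: +$681.46 → -$56.68
  Sep: +$681.46 → $624.78
  Oct: +$681.46 → $1,306.24
  Nov: +$681.46 → $1,987.70
  Dec: +$681.46 → $2,669.16
  Jan: +$681.46 − $1,419.60 → $1,931.02
  Feb: +$681.46 − $2,343.84 → $268.64
  Mar: +$681.46 − $1,479.24 → -$529.14
  Apr: +$681.46 − $1,515.24 → -$1,362.92
  May: +$681.46 → -$681.46
  Jun: +$681.46 → $0.00
Lowest trial balance = -$1,362.92 (Apr)
Initial deposit = cushion − low point = $1,362.92 − (-$1,362.92) = $2,725.84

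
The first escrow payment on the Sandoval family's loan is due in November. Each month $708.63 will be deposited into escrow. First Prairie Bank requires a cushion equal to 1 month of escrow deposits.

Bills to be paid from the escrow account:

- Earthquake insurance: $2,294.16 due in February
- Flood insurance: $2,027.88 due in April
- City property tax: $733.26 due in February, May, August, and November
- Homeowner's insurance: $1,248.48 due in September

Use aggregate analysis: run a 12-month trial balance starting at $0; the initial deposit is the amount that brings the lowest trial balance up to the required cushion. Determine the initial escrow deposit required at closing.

$2,270.04

Cushion = 1 × $708.63 = $708.63
Trial balance (start $0, +$708.63 each month, − disbursements):
  Nov: +$708.63 − $733.26 → -$24.63
  Dec: +$708.63 → $684.00
  Jan: +$708.63 → $1,392.63
  Feb: +$708.63 − $3,027.42 → -$926.16
  Mar: +$708.63 → -$217.53
  Apr: +$708.63 − $2,027.88 → -$1,536.78
  May: +$708.63 − $733.26 → -$1,561.41
  Jun: +$708.63 → -$852.78
  Jul: +$708.63 → -$144.15
  Aug: +$708.63 − $733.26 → -$168.78
  Sep: +$708.63 − $1,248.48 → -$708.63
  Oct: +$708.63 → $0.00
Lowest trial balance = -$1,561.41 (May)
Initial deposit = cushion − low point = $708.63 − (-$1,561.41) = $2,270.04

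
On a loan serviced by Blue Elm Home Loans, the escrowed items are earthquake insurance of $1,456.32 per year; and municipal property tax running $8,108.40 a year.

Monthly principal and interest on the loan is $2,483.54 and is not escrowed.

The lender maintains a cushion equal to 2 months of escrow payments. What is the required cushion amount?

$1,594.12

Earthquake insurance = $1,456.32 per year
Municipal property tax = $8,108.40 per year
Combined annual = $9,564.72
Per month = $9,564.72 / 12 = $797.06
Required cushion = 2 × $797.06 = $1,594.12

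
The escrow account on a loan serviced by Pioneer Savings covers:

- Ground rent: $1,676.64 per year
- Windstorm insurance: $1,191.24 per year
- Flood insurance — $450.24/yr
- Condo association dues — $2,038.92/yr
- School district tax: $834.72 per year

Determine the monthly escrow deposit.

$515.98

Ground rent — $1,676.64
Windstorm insurance — $1,191.24
Flood insurance — $450.24
Condo association dues — $2,038.92
School district tax — $834.72
Combined annual = $6,191.76
Monthly escrow = $6,191.76 ÷ 12 = $515.98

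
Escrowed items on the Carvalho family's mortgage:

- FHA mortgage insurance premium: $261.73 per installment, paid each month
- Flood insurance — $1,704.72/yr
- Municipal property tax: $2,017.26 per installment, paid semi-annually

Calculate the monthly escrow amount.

$740.00

FHA mortgage insurance premium = $261.73 × 12 = $3,140.76 per year
Flood insurance = $1,704.72 per year
Municipal property tax = $2,017.26 × 2 = $4,034.52 per year
Annual escrow total = $8,880.00
Monthly = $8,880.00 ÷ 12 = $740.00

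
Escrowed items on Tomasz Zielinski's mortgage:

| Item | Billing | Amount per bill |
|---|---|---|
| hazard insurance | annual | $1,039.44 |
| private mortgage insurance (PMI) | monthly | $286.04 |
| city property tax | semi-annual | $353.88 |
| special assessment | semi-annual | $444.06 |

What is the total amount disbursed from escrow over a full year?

Hazard insurance = $1,039.44
Private mortgage insurance (PMI) = $286.04 × 12 = $3,432.48
City property tax = $353.88 × 2 = $707.76
Special assessment = $444.06 × 2 = $888.12
Annual escrow total = $1,039.44 + $3,432.48 + $707.76 + $888.12 = $6,067.80

$6,067.80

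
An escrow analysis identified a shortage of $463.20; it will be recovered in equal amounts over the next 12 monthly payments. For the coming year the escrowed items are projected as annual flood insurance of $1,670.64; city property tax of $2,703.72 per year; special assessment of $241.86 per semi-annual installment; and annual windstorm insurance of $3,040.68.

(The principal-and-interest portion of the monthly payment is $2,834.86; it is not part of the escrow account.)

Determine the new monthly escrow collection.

$696.83

Flood insurance: $1,670.64 per year
City property tax: $2,703.72 per year
Special assessment: $241.86 × 2 = $483.72 per year
Windstorm insurance: $3,040.68 per year
Combined annual = $1,670.64 + $2,703.72 + $483.72 + $3,040.68 = $7,898.76
Monthly = $7,898.76 ÷ 12 = $658.23
Shortage per month = $463.20 / 12 = $38.60
Adjusted monthly = $658.23 + $38.60 = $696.83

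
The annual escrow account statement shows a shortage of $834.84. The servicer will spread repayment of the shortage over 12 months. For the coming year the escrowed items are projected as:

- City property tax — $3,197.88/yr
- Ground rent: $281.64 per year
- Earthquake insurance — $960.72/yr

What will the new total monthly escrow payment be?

$439.59

City property tax — $3,197.88
Ground rent — $281.64
Earthquake insurance — $960.72
Total per year = $4,440.24
Monthly escrow = $4,440.24 / 12 = $370.02
Shortage spread = $834.84 ÷ 12 = $69.57/mo
Adjusted monthly = $370.02 + $69.57 = $439.59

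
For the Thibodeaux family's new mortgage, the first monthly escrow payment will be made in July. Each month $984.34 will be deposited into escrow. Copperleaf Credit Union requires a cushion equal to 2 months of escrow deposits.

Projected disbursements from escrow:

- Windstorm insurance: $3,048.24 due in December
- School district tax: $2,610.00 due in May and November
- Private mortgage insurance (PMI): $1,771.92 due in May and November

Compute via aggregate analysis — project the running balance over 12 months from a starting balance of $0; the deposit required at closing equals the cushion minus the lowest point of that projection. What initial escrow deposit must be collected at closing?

Cushion = 2 × $984.34 = $1,968.68
Trial balance (start $0, +$984.34 each month, − disbursements):
  Jul: +$984.34 → $984.34
  Aug: +$984.34 → $1,968.68
  Sep: +$984.34 → $2,953.02
  Oct: +$984.34 → $3,937.36
  Nov: +$984.34 − $4,381.92 → $539.78
  Dec: +$984.34 − $3,048.24 → -$1,524.12
  Jan: +$984.34 → -$539.78
  Feb: +$984.34 → $444.56
  Mar: +$984.34 → $1,428.90
  Apr: +$984.34 → $2,413.24
  May: +$984.34 − $4,381.92 → -$984.34
  Jun: +$984.34 → $0.00
Lowest trial balance = -$1,524.12 (Dec)
Initial deposit = cushion − low point = $1,968.68 − (-$1,524.12) = $3,492.80

$3,492.80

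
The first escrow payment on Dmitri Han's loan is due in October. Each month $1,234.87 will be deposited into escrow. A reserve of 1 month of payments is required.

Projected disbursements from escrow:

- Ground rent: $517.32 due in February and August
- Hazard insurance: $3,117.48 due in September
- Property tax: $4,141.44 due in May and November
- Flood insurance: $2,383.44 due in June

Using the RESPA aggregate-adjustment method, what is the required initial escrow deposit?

$2,906.57

Cushion = 1 × $1,234.87 = $1,234.87
Trial balance (start $0, +$1,234.87 each month, − disbursements):
  Oct: +$1,234.87 → $1,234.87
  Nov: +$1,234.87 − $4,141.44 → -$1,671.70
  Dec: +$1,234.87 → -$436.83
  Jan: +$1,234.87 → $798.04
  Feb: +$1,234.87 − $517.32 → $1,515.59
  Mar: +$1,234.87 → $2,750.46
  Apr: +$1,234.87 → $3,985.33
  May: +$1,234.87 − $4,141.44 → $1,078.76
  Jun: +$1,234.87 − $2,383.44 → -$69.81
  Jul: +$1,234.87 → $1,165.06
  Aug: +$1,234.87 − $517.32 → $1,882.61
  Sep: +$1,234.87 − $3,117.48 → $0.00
Lowest trial balance = -$1,671.70 (Nov)
Initial deposit = cushion − low point = $1,234.87 − (-$1,671.70) = $2,906.57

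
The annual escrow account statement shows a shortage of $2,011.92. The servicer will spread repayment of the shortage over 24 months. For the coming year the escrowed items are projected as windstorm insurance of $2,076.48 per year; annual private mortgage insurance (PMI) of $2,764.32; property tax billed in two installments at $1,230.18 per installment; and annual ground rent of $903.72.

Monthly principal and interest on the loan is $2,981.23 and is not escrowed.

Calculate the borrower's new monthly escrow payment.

$767.57

Windstorm insurance = $2,076.48 annually
Private mortgage insurance (PMI) = $2,764.32 annually
Property tax = $1,230.18 × 2 = $2,460.36 annually
Ground rent = $903.72 annually
Annual escrow total = $8,204.88
Base monthly escrow = $8,204.88 ÷ 12 = $683.74
Monthly shortage recovery: $2,011.92 ÷ 24 = $83.83
New monthly escrow = $683.74 + $83.83 = $767.57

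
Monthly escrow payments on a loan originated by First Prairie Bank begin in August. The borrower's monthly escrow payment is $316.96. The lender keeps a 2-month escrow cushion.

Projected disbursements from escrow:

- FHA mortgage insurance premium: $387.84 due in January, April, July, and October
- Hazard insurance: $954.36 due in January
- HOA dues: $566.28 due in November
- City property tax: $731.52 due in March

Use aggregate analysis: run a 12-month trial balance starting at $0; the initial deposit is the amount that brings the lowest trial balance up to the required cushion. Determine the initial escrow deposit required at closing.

Cushion = 2 × $316.96 = $633.92
Trial balance (start $0, +$316.96 each month, − disbursements):
  Aug: +$316.96 → $316.96
  Sep: +$316.96 → $633.92
  Oct: +$316.96 − $387.84 → $563.04
  Nov: +$316.96 − $566.28 → $313.72
  Dec: +$316.96 → $630.68
  Jan: +$316.96 − $1,342.20 → -$394.56
  Feb: +$316.96 → -$77.60
  Mar: +$316.96 − $731.52 → -$492.16
  Apr: +$316.96 − $387.84 → -$563.04
  May: +$316.96 → -$246.08
  Jun: +$316.96 → $70.88
  Jul: +$316.96 − $387.84 → $0.00
Lowest trial balance = -$563.04 (Apr)
Initial deposit = cushion − low point = $633.92 − (-$563.04) = $1,196.96

$1,196.96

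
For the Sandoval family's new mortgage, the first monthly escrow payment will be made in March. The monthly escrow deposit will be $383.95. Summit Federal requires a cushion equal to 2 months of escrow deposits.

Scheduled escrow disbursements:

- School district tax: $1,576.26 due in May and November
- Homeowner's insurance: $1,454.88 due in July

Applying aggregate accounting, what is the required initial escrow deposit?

$1,919.75

Cushion = 2 × $383.95 = $767.90
Trial balance (start $0, +$383.95 each month, − disbursements):
  Mar: +$383.95 → $383.95
  Apr: +$383.95 → $767.90
  May: +$383.95 − $1,576.26 → -$424.41
  Jun: +$383.95 → -$40.46
  Jul: +$383.95 − $1,454.88 → -$1,111.39
  Aug: +$383.95 → -$727.44
  Sep: +$383.95 → -$343.49
  Oct: +$383.95 → $40.46
  Nov: +$383.95 − $1,576.26 → -$1,151.85
  Dec: +$383.95 → -$767.90
  Jan: +$383.95 → -$383.95
  Feb: +$383.95 → $0.00
Lowest trial balance = -$1,151.85 (Nov)
Initial deposit = cushion − low point = $767.90 − (-$1,151.85) = $1,919.75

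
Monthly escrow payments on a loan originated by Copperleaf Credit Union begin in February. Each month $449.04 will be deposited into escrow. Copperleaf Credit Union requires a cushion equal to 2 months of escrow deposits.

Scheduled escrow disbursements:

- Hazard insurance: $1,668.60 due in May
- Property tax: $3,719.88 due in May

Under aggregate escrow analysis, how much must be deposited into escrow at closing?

Cushion = 2 × $449.04 = $898.08
Trial balance (start $0, +$449.04 each month, − disbursements):
  Feb: +$449.04 → $449.04
  Mar: +$449.04 → $898.08
  Apr: +$449.04 → $1,347.12
  May: +$449.04 − $5,388.48 → -$3,592.32
  Jun: +$449.04 → -$3,143.28
  Jul: +$449.04 → -$2,694.24
  Aug: +$449.04 → -$2,245.20
  Sep: +$449.04 → -$1,796.16
  Oct: +$449.04 → -$1,347.12
  Nov: +$449.04 → -$898.08
  Dec: +$449.04 → -$449.04
  Jan: +$449.04 → $0.00
Lowest trial balance = -$3,592.32 (May)
Initial deposit = cushion − low point = $898.08 − (-$3,592.32) = $4,490.40

$4,490.40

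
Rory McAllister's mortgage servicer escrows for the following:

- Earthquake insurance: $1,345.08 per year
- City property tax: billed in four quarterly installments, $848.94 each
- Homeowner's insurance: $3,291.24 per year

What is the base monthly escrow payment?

$669.34

Earthquake insurance: $1,345.08 annually
City property tax: $848.94 × 4 = $3,395.76 annually
Homeowner's insurance: $3,291.24 annually
Total annual escrow = $1,345.08 + $3,395.76 + $3,291.24 = $8,032.08
Per month = $8,032.08 / 12 = $669.34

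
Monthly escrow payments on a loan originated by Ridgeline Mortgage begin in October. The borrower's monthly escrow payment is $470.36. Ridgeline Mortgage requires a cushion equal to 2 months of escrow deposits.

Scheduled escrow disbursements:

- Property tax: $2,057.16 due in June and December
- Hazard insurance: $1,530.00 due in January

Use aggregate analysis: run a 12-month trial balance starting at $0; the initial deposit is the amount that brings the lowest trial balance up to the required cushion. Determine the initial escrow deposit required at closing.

$2,646.44

Cushion = 2 × $470.36 = $940.72
Trial balance (start $0, +$470.36 each month, − disbursements):
  Oct: +$470.36 → $470.36
  Nov: +$470.36 → $940.72
  Dec: +$470.36 − $2,057.16 → -$646.08
  Jan: +$470.36 − $1,530.00 → -$1,705.72
  Feb: +$470.36 → -$1,235.36
  Mar: +$470.36 → -$765.00
  Apr: +$470.36 → -$294.64
  May: +$470.36 → $175.72
  Jun: +$470.36 − $2,057.16 → -$1,411.08
  Jul: +$470.36 → -$940.72
  Aug: +$470.36 → -$470.36
  Sep: +$470.36 → $0.00
Lowest trial balance = -$1,705.72 (Jan)
Initial deposit = cushion − low point = $940.72 − (-$1,705.72) = $2,646.44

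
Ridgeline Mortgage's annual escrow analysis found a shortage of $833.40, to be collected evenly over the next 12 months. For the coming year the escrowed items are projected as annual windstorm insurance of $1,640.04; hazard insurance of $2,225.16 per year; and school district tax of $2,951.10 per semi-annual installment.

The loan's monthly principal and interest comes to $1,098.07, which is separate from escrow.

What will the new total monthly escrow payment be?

Windstorm insurance — $1,640.04/yr
Hazard insurance — $2,225.16/yr
School district tax — $2,951.10 × 2 = $5,902.20/yr
Annual escrow total = $9,767.40
Monthly = $9,767.40 ÷ 12 = $813.95
Monthly shortage recovery: $833.40 / 12 = $69.45
New monthly escrow = $813.95 + $69.45 = $883.40

$883.40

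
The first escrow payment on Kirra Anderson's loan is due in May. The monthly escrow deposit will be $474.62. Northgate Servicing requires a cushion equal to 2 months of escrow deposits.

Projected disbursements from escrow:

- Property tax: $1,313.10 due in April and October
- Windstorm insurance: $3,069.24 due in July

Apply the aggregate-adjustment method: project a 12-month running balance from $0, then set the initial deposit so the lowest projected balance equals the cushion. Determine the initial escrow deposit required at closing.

$2,594.62

Cushion = 2 × $474.62 = $949.24
Trial balance (start $0, +$474.62 each month, − disbursements):
  May: +$474.62 → $474.62
  Jun: +$474.62 → $949.24
  Jul: +$474.62 − $3,069.24 → -$1,645.38
  Aug: +$474.62 → -$1,170.76
  Sep: +$474.62 → -$696.14
  Oct: +$474.62 − $1,313.10 → -$1,534.62
  Nov: +$474.62 → -$1,060.00
  Dec: +$474.62 → -$585.38
  Jan: +$474.62 → -$110.76
  Feb: +$474.62 → $363.86
  Mar: +$474.62 → $838.48
  Apr: +$474.62 − $1,313.10 → $0.00
Lowest trial balance = -$1,645.38 (Jul)
Initial deposit = cushion − low point = $949.24 − (-$1,645.38) = $2,594.62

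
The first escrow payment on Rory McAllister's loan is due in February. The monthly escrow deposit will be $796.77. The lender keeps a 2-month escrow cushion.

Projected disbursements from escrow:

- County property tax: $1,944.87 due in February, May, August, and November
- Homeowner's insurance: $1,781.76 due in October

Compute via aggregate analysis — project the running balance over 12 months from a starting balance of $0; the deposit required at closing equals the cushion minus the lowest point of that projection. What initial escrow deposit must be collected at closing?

Cushion = 2 × $796.77 = $1,593.54
Trial balance (start $0, +$796.77 each month, − disbursements):
  Feb: +$796.77 − $1,944.87 → -$1,148.10
  Mar: +$796.77 → -$351.33
  Apr: +$796.77 → $445.44
  May: +$796.77 − $1,944.87 → -$702.66
  Jun: +$796.77 → $94.11
  Jul: +$796.77 → $890.88
  Aug: +$796.77 − $1,944.87 → -$257.22
  Sep: +$796.77 → $539.55
  Oct: +$796.77 − $1,781.76 → -$445.44
  Nov: +$796.77 − $1,944.87 → -$1,593.54
  Dec: +$796.77 → -$796.77
  Jan: +$796.77 → $0.00
Lowest trial balance = -$1,593.54 (Nov)
Initial deposit = cushion − low point = $1,593.54 − (-$1,593.54) = $3,187.08

$3,187.08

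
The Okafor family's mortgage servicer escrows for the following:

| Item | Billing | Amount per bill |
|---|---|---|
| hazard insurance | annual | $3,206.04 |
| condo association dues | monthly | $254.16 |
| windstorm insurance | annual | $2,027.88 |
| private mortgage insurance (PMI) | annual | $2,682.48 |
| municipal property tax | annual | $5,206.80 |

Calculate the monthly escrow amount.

Hazard insurance = $3,206.04 annually
Condo association dues = $254.16 × 12 = $3,049.92 annually
Windstorm insurance = $2,027.88 annually
Private mortgage insurance (PMI) = $2,682.48 annually
Municipal property tax = $5,206.80 annually
Yearly total = $16,173.12
Base monthly escrow = $16,173.12 ÷ 12 = $1,347.76

$1,347.76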